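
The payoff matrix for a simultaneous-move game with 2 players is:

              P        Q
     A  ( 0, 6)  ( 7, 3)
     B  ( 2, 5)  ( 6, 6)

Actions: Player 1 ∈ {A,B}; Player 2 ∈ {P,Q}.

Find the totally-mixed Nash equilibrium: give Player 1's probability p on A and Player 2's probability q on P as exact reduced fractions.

P1 mixes 1/4 on A; P2 mixes 1/3 on P

P1 indiff ⇒ q·0+(1-q)·7 = q·2+(1-q)·6 ⇒ q(-2) = (1-q)(-1) ⇒ q = 1/3
P2 indiff ⇒ p·6+(1-p)·5 = p·3+(1-p)·6 ⇒ p(3) = (1-p)(1) ⇒ p = 1/4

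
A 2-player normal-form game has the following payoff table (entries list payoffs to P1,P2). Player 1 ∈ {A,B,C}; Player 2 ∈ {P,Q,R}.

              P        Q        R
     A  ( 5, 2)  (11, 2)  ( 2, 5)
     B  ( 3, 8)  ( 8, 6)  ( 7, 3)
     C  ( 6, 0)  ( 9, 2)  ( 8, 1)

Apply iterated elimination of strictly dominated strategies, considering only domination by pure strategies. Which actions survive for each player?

IESDS → P1:{A,C} P2:{Q,R}

P1 drop B (C beats it: P:6>3 Q:9>8 R:8>7)
P2 drop P (R beats it: A:5>2 C:1>0)
P1→{A,C} P2→{Q,R}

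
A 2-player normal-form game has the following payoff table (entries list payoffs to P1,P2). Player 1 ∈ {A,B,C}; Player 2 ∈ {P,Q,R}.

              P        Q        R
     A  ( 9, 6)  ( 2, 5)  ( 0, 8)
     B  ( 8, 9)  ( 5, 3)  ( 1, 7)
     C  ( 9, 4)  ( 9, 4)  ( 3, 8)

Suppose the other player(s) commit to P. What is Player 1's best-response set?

P1 best: {A,C}

u_1(A vs P) = 9
u_1(B vs P) = 8
u_1(C vs P) = 9
max payoff 9 at {A,C}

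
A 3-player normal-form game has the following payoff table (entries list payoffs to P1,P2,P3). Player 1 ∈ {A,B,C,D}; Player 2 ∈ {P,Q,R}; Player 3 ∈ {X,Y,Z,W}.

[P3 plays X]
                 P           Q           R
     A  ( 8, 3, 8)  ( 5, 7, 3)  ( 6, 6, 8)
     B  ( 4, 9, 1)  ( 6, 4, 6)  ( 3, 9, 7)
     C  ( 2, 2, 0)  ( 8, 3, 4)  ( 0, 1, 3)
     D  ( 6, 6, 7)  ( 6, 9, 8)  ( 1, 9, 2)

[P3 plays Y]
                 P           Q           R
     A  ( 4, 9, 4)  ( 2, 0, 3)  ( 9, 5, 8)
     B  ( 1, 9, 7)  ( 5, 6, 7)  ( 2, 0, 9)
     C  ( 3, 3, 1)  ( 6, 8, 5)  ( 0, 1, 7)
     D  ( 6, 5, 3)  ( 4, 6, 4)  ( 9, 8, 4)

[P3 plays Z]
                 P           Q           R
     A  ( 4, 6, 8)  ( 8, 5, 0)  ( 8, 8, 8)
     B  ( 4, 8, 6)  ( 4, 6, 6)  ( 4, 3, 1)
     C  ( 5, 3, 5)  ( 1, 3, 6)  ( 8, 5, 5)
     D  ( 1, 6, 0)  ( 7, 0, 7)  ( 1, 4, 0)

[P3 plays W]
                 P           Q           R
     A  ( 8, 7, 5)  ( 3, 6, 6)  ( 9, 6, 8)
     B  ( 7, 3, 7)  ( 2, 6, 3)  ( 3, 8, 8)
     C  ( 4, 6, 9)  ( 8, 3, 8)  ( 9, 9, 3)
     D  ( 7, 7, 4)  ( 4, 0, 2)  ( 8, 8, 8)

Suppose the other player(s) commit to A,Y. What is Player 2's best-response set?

BR_2 = {P}

u_2(P vs A,Y) = 9
u_2(Q vs A,Y) = 0
u_2(R vs A,Y) = 5
max payoff 9 at {P}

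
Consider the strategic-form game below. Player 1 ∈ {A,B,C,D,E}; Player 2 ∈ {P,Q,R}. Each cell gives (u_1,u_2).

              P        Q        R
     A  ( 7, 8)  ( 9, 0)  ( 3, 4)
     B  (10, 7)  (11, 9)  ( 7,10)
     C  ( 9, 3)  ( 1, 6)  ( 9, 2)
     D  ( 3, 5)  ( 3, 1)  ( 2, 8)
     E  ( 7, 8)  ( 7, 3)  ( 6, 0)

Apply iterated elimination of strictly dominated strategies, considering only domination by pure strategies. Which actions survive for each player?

IESDS → P1:{B,C} P2:{Q,R}

P1 drop A (B beats it: P:10>7 Q:11>9 R:7>3)
P1 drop D (B beats it: P:10>3 Q:11>3 R:7>2)
P1 drop E (B beats it: P:10>7 Q:11>7 R:7>6)
P2 drop P (Q beats it: B:9>7 C:6>3)
P1→{B,C} P2→{Q,R}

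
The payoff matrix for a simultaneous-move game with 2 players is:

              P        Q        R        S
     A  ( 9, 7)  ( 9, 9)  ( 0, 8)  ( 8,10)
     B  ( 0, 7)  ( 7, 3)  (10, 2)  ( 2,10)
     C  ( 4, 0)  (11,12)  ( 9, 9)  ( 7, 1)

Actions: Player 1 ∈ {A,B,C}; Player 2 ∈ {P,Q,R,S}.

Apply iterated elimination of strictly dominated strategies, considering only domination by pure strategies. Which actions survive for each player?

P2 drop P (S beats it: A:10>7 B:10>7 C:1>0)
P2 drop R (Q beats it: A:9>8 B:3>2 C:12>9)
P1 drop B (A beats it: Q:9>7 S:8>2)
P1→{A,C} P2→{Q,S}

Remaining: P1:{A,C} P2:{Q,S}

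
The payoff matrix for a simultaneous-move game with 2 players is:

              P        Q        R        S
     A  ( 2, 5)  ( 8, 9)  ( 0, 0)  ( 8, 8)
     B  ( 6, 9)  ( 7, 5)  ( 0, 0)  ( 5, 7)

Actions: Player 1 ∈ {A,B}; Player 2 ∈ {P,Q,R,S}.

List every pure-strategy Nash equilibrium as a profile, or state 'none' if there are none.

PSNE = {(A,Q), (B,P)}

(A,P): not NE [P1→B gives 6>2; P2→Q gives 9>5]
(A,Q): NE
(A,R): not NE [P2→Q gives 9>0]
(A,S): not NE [P2→Q gives 9>8]
(B,P): NE
(B,Q): not NE [P1→A gives 8>7; P2→P gives 9>5]
(B,R): not NE [P2→P gives 9>0]
(B,S): not NE [P1→A gives 8>5; P2→P gives 9>7]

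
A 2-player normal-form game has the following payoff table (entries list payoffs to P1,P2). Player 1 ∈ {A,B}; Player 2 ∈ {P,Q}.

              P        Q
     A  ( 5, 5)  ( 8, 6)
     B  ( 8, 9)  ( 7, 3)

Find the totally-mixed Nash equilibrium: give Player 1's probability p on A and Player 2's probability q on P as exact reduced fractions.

p=6/7, q=1/4

P1 indiff ⇒ q·5+(1-q)·8 = q·8+(1-q)·7 ⇒ q(-3) = (1-q)(-1) ⇒ q = 1/4
P2 indiff ⇒ p·5+(1-p)·9 = p·6+(1-p)·3 ⇒ p(-1) = (1-p)(-6) ⇒ p = 6/7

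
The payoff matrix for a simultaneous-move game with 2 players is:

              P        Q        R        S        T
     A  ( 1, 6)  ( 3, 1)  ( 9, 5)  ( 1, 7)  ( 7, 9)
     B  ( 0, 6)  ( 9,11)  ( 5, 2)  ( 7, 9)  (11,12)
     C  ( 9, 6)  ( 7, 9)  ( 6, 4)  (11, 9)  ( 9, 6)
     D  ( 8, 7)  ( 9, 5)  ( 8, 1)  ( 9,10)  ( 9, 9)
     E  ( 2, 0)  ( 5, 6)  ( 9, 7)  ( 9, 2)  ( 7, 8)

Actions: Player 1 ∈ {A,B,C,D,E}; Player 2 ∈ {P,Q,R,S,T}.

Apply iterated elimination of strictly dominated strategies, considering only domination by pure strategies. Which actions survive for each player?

Survivors P1:{B,C,D} P2:{Q,S,T}

P2 drop P (S beats it: A:7>6 B:9>6 C:9>6 D:10>7 E:2>0)
P2 drop R (T beats it: A:9>5 B:12>2 C:6>4 D:9>1 E:8>7)
P1 drop A (B beats it: Q:9>3 S:7>1 T:11>7)
P1 drop E (C beats it: Q:7>5 S:11>9 T:9>7)
P1→{B,C,D} P2→{Q,S,T}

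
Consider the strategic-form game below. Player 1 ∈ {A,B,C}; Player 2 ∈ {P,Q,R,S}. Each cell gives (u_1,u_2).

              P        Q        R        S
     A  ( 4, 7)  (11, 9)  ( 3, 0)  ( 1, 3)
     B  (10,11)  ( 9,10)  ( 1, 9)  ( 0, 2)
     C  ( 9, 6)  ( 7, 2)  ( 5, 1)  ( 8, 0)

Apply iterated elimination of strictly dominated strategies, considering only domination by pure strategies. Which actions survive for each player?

IESDS → P1:{A,B} P2:{P,Q}

P2 drop R (P beats it: A:7>0 B:11>9 C:6>1)
P2 drop S (P beats it: A:7>3 B:11>2 C:6>0)
P1 drop C (B beats it: P:10>9 Q:9>7)
P1→{A,B} P2→{P,Q}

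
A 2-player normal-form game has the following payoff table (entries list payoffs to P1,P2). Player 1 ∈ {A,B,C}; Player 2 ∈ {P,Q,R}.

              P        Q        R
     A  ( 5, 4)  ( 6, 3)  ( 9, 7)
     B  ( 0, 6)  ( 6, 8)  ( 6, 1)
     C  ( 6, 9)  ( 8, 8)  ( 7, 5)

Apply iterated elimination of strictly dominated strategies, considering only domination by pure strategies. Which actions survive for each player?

P1 drop B (C beats it: P:6>0 Q:8>6 R:7>6)
P2 drop Q (P beats it: A:4>3 C:9>8)
P1→{A,C} P2→{P,R}

Survivors P1:{A,C} P2:{P,R}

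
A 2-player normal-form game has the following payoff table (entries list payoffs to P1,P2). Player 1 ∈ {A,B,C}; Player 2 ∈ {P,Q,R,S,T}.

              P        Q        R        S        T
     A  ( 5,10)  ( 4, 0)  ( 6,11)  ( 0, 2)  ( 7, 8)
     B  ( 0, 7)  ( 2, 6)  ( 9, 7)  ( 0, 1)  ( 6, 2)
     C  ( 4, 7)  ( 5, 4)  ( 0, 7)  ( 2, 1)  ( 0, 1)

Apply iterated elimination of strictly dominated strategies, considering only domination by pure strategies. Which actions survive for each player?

Survivors P1:{A,B} P2:{P,R}

P2 drop Q (P beats it: A:10>0 B:7>6 C:7>4)
P2 drop S (P beats it: A:10>2 B:7>1 C:7>1)
P1 drop C (A beats it: P:5>4 R:6>0 T:7>0)
P2 drop T (P beats it: A:10>8 B:7>2)
P1→{A,B} P2→{P,R}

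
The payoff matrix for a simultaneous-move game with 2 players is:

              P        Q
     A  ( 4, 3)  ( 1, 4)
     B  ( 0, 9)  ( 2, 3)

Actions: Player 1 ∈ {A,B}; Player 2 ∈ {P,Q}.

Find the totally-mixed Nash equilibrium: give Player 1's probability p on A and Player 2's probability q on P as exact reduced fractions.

P1 indiff ⇒ q·4+(1-q)·1 = q·0+(1-q)·2 ⇒ q(4) = (1-q)(1) ⇒ q = 1/5
P2 indiff ⇒ p·3+(1-p)·9 = p·4+(1-p)·3 ⇒ p(-1) = (1-p)(-6) ⇒ p = 6/7

(p,q) = (6/7, 1/5)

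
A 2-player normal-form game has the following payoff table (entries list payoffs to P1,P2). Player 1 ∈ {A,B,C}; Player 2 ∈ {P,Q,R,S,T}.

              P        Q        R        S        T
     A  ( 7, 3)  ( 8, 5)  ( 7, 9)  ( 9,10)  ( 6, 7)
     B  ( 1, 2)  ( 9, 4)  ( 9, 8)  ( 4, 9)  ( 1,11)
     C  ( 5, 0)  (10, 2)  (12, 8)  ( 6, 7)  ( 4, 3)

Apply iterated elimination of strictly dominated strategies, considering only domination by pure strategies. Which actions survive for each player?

Survivors P1:{A,C} P2:{R,S}

P1 drop B (C beats it: P:5>1 Q:10>9 R:12>9 S:6>4 T:4>1)
P2 drop P (Q beats it: A:5>3 C:2>0)
P2 drop Q (R beats it: A:9>5 C:8>2)
P2 drop T (R beats it: A:9>7 C:8>3)
P1→{A,C} P2→{R,S}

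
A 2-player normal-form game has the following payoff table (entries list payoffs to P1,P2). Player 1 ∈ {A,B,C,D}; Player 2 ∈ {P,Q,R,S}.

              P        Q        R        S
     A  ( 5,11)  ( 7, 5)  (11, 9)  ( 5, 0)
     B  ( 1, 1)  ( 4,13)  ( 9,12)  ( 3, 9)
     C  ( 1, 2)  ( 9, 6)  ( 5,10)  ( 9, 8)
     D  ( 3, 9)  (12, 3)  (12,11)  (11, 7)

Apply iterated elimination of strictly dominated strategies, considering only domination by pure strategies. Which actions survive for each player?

IESDS → P1:{A,D} P2:{P,R}

P1 drop B (A beats it: P:5>1 Q:7>4 R:11>9 S:5>3)
P1 drop C (D beats it: P:3>1 Q:12>9 R:12>5 S:11>9)
P2 drop Q (P beats it: A:11>5 D:9>3)
P2 drop S (P beats it: A:11>0 D:9>7)
P1→{A,D} P2→{P,R}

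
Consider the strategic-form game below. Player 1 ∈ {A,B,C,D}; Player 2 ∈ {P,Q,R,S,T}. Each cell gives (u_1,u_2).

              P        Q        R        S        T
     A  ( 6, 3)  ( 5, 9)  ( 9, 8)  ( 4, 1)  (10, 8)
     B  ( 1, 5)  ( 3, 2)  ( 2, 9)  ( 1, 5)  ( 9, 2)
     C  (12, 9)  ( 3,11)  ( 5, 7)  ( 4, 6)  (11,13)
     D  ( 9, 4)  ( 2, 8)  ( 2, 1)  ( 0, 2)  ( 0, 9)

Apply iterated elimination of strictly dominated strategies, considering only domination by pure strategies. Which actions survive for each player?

P1 drop B (A beats it: P:6>1 Q:5>3 R:9>2 S:4>1 T:10>9)
P1 drop D (C beats it: P:12>9 Q:3>2 R:5>2 S:4>0 T:11>0)
P2 drop P (Q beats it: A:9>3 C:11>9)
P2 drop R (Q beats it: A:9>8 C:11>7)
P2 drop S (Q beats it: A:9>1 C:11>6)
P1→{A,C} P2→{Q,T}

IESDS → P1:{A,C} P2:{Q,T}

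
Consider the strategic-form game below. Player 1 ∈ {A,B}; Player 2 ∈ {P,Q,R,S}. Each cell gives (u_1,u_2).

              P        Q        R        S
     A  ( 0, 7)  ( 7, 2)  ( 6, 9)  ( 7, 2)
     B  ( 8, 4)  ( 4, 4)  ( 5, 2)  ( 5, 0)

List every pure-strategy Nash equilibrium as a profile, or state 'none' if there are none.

(A,P): not NE [P1→B gives 8>0; P2→R gives 9>7]
(A,Q): not NE [P2→R gives 9>2]
(A,R): NE
(A,S): not NE [P2→R gives 9>2]
(B,P): NE
(B,Q): not NE [P1→A gives 7>4]
(B,R): not NE [P1→A gives 6>5; P2→Q gives 4>2]
(B,S): not NE [P1→A gives 7>5; P2→Q gives 4>0]

Nash profiles: (A,R), (B,P)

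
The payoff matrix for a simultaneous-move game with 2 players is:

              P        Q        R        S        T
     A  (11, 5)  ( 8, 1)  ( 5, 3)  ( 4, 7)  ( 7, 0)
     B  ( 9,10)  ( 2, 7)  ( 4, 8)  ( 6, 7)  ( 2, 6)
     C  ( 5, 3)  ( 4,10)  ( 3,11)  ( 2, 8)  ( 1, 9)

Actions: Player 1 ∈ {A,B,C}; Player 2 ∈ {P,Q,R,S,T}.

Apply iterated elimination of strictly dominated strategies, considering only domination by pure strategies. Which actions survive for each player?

P1 drop C (A beats it: P:11>5 Q:8>4 R:5>3 S:4>2 T:7>1)
P2 drop Q (P beats it: A:5>1 B:10>7)
P2 drop R (P beats it: A:5>3 B:10>8)
P2 drop T (P beats it: A:5>0 B:10>6)
P1→{A,B} P2→{P,S}

Survivors P1:{A,B} P2:{P,S}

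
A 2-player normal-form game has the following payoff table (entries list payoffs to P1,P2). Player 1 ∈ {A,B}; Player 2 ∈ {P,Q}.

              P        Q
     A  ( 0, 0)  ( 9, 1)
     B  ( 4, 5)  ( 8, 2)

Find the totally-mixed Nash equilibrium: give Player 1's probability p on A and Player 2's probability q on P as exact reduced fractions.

P1 indiff ⇒ q·0+(1-q)·9 = q·4+(1-q)·8 ⇒ q(-4) = (1-q)(-1) ⇒ q = 1/5
P2 indiff ⇒ p·0+(1-p)·5 = p·1+(1-p)·2 ⇒ p(-1) = (1-p)(-3) ⇒ p = 3/4

(p,q) = (3/4, 1/5)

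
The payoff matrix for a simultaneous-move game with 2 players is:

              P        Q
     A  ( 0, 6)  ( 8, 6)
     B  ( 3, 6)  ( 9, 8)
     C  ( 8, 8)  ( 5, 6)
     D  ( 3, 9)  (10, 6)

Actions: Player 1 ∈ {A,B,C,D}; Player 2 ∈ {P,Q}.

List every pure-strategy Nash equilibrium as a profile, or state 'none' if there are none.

(A,P): not NE [P1→C gives 8>0]
(A,Q): not NE [P1→D gives 10>8]
(B,P): not NE [P1→C gives 8>3; P2→Q gives 8>6]
(B,Q): not NE [P1→D gives 10>9]
(C,P): NE
(C,Q): not NE [P1→D gives 10>5; P2→P gives 8>6]
(D,P): not NE [P1→C gives 8>3]
(D,Q): not NE [P2→P gives 9>6]

NE set: (C,P)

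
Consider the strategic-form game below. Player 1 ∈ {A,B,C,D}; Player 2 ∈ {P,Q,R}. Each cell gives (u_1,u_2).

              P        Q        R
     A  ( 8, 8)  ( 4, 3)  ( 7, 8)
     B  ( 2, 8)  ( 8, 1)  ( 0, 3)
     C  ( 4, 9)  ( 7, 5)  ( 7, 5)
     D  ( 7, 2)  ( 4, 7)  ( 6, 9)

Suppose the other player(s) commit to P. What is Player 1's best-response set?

P1 best: {A}

u_1(A vs P) = 8
u_1(B vs P) = 2
u_1(C vs P) = 4
u_1(D vs P) = 7
max payoff 8 at {A}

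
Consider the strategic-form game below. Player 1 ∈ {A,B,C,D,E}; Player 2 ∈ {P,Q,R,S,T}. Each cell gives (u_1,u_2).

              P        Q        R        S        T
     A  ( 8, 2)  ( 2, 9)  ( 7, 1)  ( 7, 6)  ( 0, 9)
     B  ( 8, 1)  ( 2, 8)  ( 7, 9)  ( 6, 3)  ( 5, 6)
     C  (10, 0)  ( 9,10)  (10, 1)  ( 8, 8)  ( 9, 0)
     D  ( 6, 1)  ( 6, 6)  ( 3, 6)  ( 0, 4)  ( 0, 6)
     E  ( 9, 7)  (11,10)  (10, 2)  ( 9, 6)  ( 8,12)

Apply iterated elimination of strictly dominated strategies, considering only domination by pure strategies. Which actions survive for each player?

P1 drop A (C beats it: P:10>8 Q:9>2 R:10>7 S:8>7 T:9>0)
P1 drop B (C beats it: P:10>8 Q:9>2 R:10>7 S:8>6 T:9>5)
P1 drop D (C beats it: P:10>6 Q:9>6 R:10>3 S:8>0 T:9>0)
P2 drop P (Q beats it: C:10>0 E:10>7)
P2 drop R (Q beats it: C:10>1 E:10>2)
P2 drop S (Q beats it: C:10>8 E:10>6)
P1→{C,E} P2→{Q,T}

Remaining: P1:{C,E} P2:{Q,T}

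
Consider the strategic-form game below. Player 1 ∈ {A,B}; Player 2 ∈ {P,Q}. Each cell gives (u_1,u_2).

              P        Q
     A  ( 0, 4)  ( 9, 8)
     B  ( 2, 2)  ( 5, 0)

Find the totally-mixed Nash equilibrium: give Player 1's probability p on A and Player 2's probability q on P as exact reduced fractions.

(p,q) = (1/3, 2/3)

P1 indiff ⇒ q·0+(1-q)·9 = q·2+(1-q)·5 ⇒ q(-2) = (1-q)(-4) ⇒ q = 2/3
P2 indiff ⇒ p·4+(1-p)·2 = p·8+(1-p)·0 ⇒ p(-4) = (1-p)(-2) ⇒ p = 1/3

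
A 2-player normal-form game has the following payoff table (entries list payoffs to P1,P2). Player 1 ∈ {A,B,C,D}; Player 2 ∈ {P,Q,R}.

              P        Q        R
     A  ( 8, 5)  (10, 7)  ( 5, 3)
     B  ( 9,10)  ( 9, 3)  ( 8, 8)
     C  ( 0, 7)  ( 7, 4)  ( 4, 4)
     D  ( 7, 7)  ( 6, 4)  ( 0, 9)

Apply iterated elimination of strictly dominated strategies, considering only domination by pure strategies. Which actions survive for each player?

P1 drop C (A beats it: P:8>0 Q:10>7 R:5>4)
P1 drop D (A beats it: P:8>7 Q:10>6 R:5>0)
P2 drop R (P beats it: A:5>3 B:10>8)
P1→{A,B} P2→{P,Q}

Remaining: P1:{A,B} P2:{P,Q}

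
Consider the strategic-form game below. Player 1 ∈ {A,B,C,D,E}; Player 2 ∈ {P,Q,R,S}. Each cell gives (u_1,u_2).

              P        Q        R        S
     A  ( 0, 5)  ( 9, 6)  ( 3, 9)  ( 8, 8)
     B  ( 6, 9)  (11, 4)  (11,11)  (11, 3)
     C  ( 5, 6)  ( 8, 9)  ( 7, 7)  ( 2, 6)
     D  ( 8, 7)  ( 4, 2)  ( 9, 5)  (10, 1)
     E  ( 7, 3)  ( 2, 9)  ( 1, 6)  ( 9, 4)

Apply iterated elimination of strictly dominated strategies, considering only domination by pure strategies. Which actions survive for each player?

P1 drop A (B beats it: P:6>0 Q:11>9 R:11>3 S:11>8)
P1 drop C (B beats it: P:6>5 Q:11>8 R:11>7 S:11>2)
P1 drop E (D beats it: P:8>7 Q:4>2 R:9>1 S:10>9)
P2 drop Q (P beats it: B:9>4 D:7>2)
P2 drop S (P beats it: B:9>3 D:7>1)
P1→{B,D} P2→{P,R}

IESDS → P1:{B,D} P2:{P,R}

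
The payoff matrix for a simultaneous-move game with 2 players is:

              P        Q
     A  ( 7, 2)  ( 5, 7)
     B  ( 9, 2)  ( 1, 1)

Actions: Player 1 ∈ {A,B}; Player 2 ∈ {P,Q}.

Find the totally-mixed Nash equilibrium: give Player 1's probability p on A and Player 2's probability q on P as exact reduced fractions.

(p,q) = (1/6, 2/3)

P1 indiff ⇒ q·7+(1-q)·5 = q·9+(1-q)·1 ⇒ q(-2) = (1-q)(-4) ⇒ q = 2/3
P2 indiff ⇒ p·2+(1-p)·2 = p·7+(1-p)·1 ⇒ p(-5) = (1-p)(-1) ⇒ p = 1/6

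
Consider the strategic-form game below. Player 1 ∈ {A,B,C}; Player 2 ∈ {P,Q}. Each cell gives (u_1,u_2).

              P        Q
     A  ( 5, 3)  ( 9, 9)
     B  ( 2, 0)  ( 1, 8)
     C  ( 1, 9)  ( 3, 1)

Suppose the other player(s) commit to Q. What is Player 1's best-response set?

u_1(A vs Q) = 9
u_1(B vs Q) = 1
u_1(C vs Q) = 3
max payoff 9 at {A}

argmax u_1 = {A}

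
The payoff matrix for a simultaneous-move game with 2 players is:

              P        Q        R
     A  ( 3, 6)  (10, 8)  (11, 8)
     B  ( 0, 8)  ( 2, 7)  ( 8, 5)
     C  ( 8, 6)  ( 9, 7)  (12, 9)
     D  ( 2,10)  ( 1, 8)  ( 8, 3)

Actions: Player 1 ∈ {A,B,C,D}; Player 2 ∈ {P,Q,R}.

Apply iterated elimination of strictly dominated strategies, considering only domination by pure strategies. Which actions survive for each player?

IESDS → P1:{A,C} P2:{Q,R}

P1 drop B (A beats it: P:3>0 Q:10>2 R:11>8)
P1 drop D (A beats it: P:3>2 Q:10>1 R:11>8)
P2 drop P (Q beats it: A:8>6 C:7>6)
P1→{A,C} P2→{Q,R}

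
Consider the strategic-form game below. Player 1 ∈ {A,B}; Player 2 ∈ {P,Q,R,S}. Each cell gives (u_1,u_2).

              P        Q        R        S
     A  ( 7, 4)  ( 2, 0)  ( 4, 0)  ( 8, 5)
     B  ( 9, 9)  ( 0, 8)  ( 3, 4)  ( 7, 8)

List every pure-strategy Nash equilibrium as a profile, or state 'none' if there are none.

(A,P): not NE [P1→B gives 9>7; P2→S gives 5>4]
(A,Q): not NE [P2→S gives 5>0]
(A,R): not NE [P2→S gives 5>0]
(A,S): NE
(B,P): NE
(B,Q): not NE [P1→A gives 2>0; P2→P gives 9>8]
(B,R): not NE [P1→A gives 4>3; P2→P gives 9>4]
(B,S): not NE [P1→A gives 8>7; P2→P gives 9>8]

NE set: (A,S), (B,P)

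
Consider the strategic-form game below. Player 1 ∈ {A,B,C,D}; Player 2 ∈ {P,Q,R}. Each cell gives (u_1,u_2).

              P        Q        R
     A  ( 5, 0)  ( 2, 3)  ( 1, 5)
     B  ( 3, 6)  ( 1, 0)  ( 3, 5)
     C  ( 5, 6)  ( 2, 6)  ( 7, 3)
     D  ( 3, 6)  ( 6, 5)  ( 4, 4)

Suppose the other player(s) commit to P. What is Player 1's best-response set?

BR_1 = {A,C}

u_1(A vs P) = 5
u_1(B vs P) = 3
u_1(C vs P) = 5
u_1(D vs P) = 3
max payoff 5 at {A,C}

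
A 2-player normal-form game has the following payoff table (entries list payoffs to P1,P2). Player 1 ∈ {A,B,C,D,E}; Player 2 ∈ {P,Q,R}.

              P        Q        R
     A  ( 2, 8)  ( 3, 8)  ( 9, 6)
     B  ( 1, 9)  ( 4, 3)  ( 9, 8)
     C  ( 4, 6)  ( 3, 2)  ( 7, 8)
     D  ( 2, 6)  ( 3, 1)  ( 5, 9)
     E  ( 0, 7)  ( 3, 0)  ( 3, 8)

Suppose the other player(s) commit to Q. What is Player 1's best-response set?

u_1(A vs Q) = 3
u_1(B vs Q) = 4
u_1(C vs Q) = 3
u_1(D vs Q) = 3
u_1(E vs Q) = 3
max payoff 4 at {B}

BR_1 = {B}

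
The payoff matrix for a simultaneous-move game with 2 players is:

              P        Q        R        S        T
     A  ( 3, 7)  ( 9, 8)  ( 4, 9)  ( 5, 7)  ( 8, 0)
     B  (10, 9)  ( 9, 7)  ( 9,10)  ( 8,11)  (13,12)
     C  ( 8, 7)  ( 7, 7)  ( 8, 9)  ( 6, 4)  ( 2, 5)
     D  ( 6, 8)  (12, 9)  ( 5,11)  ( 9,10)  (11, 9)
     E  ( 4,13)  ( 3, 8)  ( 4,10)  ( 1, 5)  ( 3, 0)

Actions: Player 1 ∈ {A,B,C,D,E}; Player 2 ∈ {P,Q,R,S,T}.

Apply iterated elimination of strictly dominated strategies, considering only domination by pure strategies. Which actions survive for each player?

P1 drop A (D beats it: P:6>3 Q:12>9 R:5>4 S:9>5 T:11>8)
P1 drop C (B beats it: P:10>8 Q:9>7 R:9>8 S:8>6 T:13>2)
P1 drop E (B beats it: P:10>4 Q:9>3 R:9>4 S:8>1 T:13>3)
P2 drop P (R beats it: B:10>9 D:11>8)
P2 drop Q (R beats it: B:10>7 D:11>9)
P1→{B,D} P2→{R,S,T}

IESDS → P1:{B,D} P2:{R,S,T}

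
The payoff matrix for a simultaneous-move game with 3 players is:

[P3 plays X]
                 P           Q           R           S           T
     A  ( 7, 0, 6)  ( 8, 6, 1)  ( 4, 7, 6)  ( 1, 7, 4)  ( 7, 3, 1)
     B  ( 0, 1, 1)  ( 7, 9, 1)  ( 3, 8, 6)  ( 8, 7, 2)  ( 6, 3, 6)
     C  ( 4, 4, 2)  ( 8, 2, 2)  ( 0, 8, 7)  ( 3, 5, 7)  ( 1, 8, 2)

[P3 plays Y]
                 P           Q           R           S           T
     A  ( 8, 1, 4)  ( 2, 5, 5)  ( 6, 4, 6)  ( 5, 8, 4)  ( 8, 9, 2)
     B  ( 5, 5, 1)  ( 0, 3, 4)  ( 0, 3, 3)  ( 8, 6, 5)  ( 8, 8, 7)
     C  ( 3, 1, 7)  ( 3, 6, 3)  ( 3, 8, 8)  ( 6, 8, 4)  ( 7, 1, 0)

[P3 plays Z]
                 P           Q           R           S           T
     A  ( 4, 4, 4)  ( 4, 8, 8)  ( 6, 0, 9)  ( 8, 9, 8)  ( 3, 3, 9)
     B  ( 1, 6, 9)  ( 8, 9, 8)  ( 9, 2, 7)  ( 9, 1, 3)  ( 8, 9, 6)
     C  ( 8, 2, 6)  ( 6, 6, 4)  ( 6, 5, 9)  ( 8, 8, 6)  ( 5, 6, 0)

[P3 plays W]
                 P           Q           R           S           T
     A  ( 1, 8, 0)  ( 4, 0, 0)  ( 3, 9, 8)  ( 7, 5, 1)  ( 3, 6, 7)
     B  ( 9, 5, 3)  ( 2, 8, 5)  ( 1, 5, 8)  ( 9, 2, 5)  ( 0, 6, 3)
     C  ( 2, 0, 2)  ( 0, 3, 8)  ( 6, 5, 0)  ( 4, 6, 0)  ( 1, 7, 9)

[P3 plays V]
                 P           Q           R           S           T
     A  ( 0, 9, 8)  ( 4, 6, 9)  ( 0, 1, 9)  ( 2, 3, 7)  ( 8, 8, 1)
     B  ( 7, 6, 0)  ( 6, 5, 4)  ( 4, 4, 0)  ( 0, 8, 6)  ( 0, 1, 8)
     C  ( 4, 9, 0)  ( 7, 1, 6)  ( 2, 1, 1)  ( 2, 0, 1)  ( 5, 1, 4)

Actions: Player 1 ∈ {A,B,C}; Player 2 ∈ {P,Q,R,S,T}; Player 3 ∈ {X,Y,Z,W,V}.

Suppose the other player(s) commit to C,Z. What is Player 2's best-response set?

u_2(P vs C,Z) = 2
u_2(Q vs C,Z) = 6
u_2(R vs C,Z) = 5
u_2(S vs C,Z) = 8
u_2(T vs C,Z) = 6
max payoff 8 at {S}

P2 best: {S}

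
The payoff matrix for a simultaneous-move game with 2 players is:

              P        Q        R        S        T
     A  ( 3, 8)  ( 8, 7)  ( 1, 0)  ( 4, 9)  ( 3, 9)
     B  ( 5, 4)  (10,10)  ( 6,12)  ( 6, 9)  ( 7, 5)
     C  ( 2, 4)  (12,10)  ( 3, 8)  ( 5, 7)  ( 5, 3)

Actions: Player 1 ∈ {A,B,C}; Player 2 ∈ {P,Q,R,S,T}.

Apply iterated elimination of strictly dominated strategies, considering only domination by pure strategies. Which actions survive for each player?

Remaining: P1:{B,C} P2:{Q,R}

P1 drop A (B beats it: P:5>3 Q:10>8 R:6>1 S:6>4 T:7>3)
P2 drop P (Q beats it: B:10>4 C:10>4)
P2 drop S (Q beats it: B:10>9 C:10>7)
P2 drop T (Q beats it: B:10>5 C:10>3)
P1→{B,C} P2→{Q,R}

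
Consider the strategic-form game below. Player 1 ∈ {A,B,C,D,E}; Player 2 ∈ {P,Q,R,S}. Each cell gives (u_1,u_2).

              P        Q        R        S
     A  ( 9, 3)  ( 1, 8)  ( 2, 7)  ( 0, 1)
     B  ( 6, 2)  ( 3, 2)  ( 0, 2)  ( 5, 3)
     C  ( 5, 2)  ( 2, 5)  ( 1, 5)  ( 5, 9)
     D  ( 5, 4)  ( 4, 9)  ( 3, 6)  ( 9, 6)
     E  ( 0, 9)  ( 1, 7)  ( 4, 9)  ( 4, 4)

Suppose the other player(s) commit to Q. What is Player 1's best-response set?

u_1(A vs Q) = 1
u_1(B vs Q) = 3
u_1(C vs Q) = 2
u_1(D vs Q) = 4
u_1(E vs Q) = 1
max payoff 4 at {D}

BR_1 = {D}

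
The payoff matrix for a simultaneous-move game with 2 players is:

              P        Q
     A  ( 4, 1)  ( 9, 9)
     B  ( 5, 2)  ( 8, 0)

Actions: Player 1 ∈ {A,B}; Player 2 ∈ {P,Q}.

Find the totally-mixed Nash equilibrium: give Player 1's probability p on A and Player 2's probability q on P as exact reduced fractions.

P1 indiff ⇒ q·4+(1-q)·9 = q·5+(1-q)·8 ⇒ q(-1) = (1-q)(-1) ⇒ q = 1/2
P2 indiff ⇒ p·1+(1-p)·2 = p·9+(1-p)·0 ⇒ p(-8) = (1-p)(-2) ⇒ p = 1/5

p=1/5, q=1/2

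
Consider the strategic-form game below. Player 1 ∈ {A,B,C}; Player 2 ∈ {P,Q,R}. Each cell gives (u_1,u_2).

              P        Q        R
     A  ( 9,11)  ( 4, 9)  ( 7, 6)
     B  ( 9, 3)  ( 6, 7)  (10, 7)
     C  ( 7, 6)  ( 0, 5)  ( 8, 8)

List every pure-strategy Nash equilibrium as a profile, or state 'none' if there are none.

(A,P): NE
(A,Q): not NE [P1→B gives 6>4; P2→P gives 11>9]
(A,R): not NE [P1→B gives 10>7; P2→P gives 11>6]
(B,P): not NE [P2→R gives 7>3]
(B,Q): NE
(B,R): NE
(C,P): not NE [P1→B gives 9>7; P2→R gives 8>6]
(C,Q): not NE [P1→B gives 6>0; P2→R gives 8>5]
(C,R): not NE [P1→B gives 10>8]

PSNE = {(A,P), (B,Q), (B,R)}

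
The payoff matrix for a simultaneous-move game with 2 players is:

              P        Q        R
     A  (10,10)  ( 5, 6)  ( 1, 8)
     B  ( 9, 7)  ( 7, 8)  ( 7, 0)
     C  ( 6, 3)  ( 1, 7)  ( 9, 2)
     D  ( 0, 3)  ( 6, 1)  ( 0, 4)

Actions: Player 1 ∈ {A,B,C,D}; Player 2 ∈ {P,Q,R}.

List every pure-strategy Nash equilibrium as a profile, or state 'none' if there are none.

Nash profiles: (A,P), (B,Q)

(A,P): NE
(A,Q): not NE [P1→B gives 7>5; P2→P gives 10>6]
(A,R): not NE [P1→C gives 9>1; P2→P gives 10>8]
(B,P): not NE [P1→A gives 10>9; P2→Q gives 8>7]
(B,Q): NE
(B,R): not NE [P1→C gives 9>7; P2→Q gives 8>0]
(C,P): not NE [P1→A gives 10>6; P2→Q gives 7>3]
(C,Q): not NE [P1→B gives 7>1]
(C,R): not NE [P2→Q gives 7>2]
(D,P): not NE [P1→A gives 10>0; P2→R gives 4>3]
(D,Q): not NE [P1→B gives 7>6; P2→R gives 4>1]
(D,R): not NE [P1→C gives 9>0]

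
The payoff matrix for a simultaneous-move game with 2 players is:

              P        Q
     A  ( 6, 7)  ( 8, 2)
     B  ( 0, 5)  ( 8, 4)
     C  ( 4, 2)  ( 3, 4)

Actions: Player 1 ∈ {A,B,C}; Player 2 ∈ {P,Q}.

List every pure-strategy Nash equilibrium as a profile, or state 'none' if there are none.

(A,P): NE
(A,Q): not NE [P2→P gives 7>2]
(B,P): not NE [P1→A gives 6>0]
(B,Q): not NE [P2→P gives 5>4]
(C,P): not NE [P1→A gives 6>4; P2→Q gives 4>2]
(C,Q): not NE [P1→B gives 8>3]

NE set: (A,P)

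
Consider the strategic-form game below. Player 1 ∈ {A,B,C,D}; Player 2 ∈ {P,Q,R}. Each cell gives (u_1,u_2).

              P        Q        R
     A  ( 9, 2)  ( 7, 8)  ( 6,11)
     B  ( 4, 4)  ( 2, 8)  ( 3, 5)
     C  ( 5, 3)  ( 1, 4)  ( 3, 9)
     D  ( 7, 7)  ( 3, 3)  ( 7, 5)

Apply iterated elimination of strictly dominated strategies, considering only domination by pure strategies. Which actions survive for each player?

Remaining: P1:{A,D} P2:{P,R}

P1 drop B (A beats it: P:9>4 Q:7>2 R:6>3)
P1 drop C (A beats it: P:9>5 Q:7>1 R:6>3)
P2 drop Q (R beats it: A:11>8 D:5>3)
P1→{A,D} P2→{P,R}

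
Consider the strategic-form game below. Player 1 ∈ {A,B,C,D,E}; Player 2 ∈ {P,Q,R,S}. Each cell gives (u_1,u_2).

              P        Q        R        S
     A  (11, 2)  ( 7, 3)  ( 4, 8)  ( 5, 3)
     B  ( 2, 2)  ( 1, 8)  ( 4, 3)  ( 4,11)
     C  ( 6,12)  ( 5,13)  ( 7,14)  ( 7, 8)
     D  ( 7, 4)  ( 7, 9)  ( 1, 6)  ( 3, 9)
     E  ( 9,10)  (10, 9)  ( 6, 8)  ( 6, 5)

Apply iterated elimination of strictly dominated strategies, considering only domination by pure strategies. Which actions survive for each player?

P1 drop B (C beats it: P:6>2 Q:5>1 R:7>4 S:7>4)
P1 drop D (E beats it: P:9>7 Q:10>7 R:6>1 S:6>3)
P2 drop S (R beats it: A:8>3 C:14>8 E:8>5)
P1→{A,C,E} P2→{P,Q,R}

Remaining: P1:{A,C,E} P2:{P,Q,R}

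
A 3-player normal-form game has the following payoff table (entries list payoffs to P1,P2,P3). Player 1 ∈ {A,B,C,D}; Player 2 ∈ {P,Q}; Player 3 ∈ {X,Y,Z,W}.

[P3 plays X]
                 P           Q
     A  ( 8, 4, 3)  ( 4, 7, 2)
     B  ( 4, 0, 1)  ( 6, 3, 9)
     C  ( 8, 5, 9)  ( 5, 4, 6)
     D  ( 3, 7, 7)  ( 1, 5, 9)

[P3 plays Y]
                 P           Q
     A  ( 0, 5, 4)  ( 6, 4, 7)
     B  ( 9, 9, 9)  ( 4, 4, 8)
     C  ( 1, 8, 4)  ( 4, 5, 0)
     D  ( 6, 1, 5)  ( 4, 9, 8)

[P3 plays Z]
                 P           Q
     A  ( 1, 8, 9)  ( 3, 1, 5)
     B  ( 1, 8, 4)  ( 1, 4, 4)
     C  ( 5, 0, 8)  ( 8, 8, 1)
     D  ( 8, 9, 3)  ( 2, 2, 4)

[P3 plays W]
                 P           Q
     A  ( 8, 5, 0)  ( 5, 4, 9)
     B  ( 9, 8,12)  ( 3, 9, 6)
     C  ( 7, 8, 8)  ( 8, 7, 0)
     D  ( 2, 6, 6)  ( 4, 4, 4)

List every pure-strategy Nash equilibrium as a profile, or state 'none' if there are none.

NE set: (B,Q,X), (C,P,X)

(A,P,X): not NE [P2→Q gives 7>4; P3→Z gives 9>3]
(A,P,Y): not NE [P1→B gives 9>0; P3→Z gives 9>4]
(A,P,Z): not NE [P1→D gives 8>1]
(A,P,W): not NE [P1→B gives 9>8; P3→Z gives 9>0]
(A,Q,X): not NE [P1→B gives 6>4; P3→W gives 9>2]
(A,Q,Y): not NE [P2→P gives 5>4; P3→W gives 9>7]
(A,Q,Z): not NE [P1→C gives 8>3; P2→P gives 8>1; P3→W gives 9>5]
(A,Q,W): not NE [P1→C gives 8>5; P2→P gives 5>4]
(B,P,X): not NE [P1→C gives 8>4; P2→Q gives 3>0; P3→W gives 12>1]
(B,P,Y): not NE [P3→W gives 12>9]
(B,P,Z): not NE [P1→D gives 8>1; P3→W gives 12>4]
(B,P,W): not NE [P2→Q gives 9>8]
(B,Q,X): NE
(B,Q,Y): not NE [P1→A gives 6>4; P2→P gives 9>4; P3→X gives 9>8]
(B,Q,Z): not NE [P1→C gives 8>1; P2→P gives 8>4; P3→X gives 9>4]
(B,Q,W): not NE [P1→C gives 8>3; P3→X gives 9>6]
(C,P,X): NE
(C,P,Y): not NE [P1→B gives 9>1; P3→X gives 9>4]
(C,P,Z): not NE [P1→D gives 8>5; P2→Q gives 8>0; P3→X gives 9>8]
(C,P,W): not NE [P1→B gives 9>7; P3→X gives 9>8]
(C,Q,X): not NE [P1→B gives 6>5; P2→P gives 5>4]
(C,Q,Y): not NE [P1→A gives 6>4; P2→P gives 8>5; P3→X gives 6>0]
(C,Q,Z): not NE [P3→X gives 6>1]
(C,Q,W): not NE [P2→P gives 8>7; P3→X gives 6>0]
(D,P,X): not NE [P1→C gives 8>3]
(D,P,Y): not NE [P1→B gives 9>6; P2→Q gives 9>1; P3→X gives 7>5]
(D,P,Z): not NE [P3→X gives 7>3]
(D,P,W): not NE [P1→B gives 9>2; P3→X gives 7>6]
(D,Q,X): not NE [P1→B gives 6>1; P2→P gives 7>5]
(D,Q,Y): not NE [P1→A gives 6>4; P3→X gives 9>8]
(D,Q,Z): not NE [P1→C gives 8>2; P2→P gives 9>2; P3→X gives 9>4]
(D,Q,W): not NE [P1→C gives 8>4; P2→P gives 6>4; P3→X gives 9>4]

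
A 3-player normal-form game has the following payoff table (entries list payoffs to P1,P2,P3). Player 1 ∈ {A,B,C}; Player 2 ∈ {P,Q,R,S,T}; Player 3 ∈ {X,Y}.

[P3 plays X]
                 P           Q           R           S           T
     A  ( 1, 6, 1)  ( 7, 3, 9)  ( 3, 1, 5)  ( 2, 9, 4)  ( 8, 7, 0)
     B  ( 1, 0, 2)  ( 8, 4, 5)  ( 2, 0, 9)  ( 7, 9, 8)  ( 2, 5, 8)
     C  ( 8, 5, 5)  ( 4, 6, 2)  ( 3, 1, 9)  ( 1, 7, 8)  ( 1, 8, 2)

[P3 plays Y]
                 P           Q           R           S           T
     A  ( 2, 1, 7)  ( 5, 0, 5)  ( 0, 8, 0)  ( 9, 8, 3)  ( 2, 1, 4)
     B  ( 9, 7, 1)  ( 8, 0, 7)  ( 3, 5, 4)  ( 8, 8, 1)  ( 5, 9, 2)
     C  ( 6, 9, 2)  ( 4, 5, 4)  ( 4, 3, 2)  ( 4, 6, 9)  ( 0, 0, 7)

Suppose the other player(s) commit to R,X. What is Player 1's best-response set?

u_1(A vs R,X) = 3
u_1(B vs R,X) = 2
u_1(C vs R,X) = 3
max payoff 3 at {A,C}

BR_1 = {A,C}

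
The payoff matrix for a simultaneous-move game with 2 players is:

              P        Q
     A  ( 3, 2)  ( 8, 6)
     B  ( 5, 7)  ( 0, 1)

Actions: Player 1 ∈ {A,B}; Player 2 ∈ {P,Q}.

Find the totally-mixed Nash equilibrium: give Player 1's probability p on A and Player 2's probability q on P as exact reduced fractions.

(p,q) = (3/5, 4/5)

P1 indiff ⇒ q·3+(1-q)·8 = q·5+(1-q)·0 ⇒ q(-2) = (1-q)(-8) ⇒ q = 4/5
P2 indiff ⇒ p·2+(1-p)·7 = p·6+(1-p)·1 ⇒ p(-4) = (1-p)(-6) ⇒ p = 3/5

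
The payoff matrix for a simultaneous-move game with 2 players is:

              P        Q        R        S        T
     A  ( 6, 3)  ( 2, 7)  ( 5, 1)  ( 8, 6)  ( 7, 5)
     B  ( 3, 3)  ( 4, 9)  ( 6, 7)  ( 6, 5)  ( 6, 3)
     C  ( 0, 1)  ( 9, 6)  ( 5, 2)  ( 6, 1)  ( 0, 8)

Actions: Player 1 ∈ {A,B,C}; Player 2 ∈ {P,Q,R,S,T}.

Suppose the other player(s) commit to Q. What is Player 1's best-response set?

u_1(A vs Q) = 2
u_1(B vs Q) = 4
u_1(C vs Q) = 9
max payoff 9 at {C}

argmax u_1 = {C}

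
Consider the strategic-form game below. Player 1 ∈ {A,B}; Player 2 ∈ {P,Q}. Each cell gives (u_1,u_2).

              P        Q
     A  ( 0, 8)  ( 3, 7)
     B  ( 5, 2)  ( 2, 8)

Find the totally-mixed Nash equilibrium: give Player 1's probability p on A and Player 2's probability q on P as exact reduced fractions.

P1 indiff ⇒ q·0+(1-q)·3 = q·5+(1-q)·2 ⇒ q(-5) = (1-q)(-1) ⇒ q = 1/6
P2 indiff ⇒ p·8+(1-p)·2 = p·7+(1-p)·8 ⇒ p(1) = (1-p)(6) ⇒ p = 6/7

P1 mixes 6/7 on A; P2 mixes 1/6 on P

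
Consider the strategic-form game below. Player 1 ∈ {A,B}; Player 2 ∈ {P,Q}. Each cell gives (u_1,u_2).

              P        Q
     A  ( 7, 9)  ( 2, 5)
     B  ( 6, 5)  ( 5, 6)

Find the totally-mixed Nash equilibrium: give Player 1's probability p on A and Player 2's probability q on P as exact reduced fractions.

P1 indiff ⇒ q·7+(1-q)·2 = q·6+(1-q)·5 ⇒ q(1) = (1-q)(3) ⇒ q = 3/4
P2 indiff ⇒ p·9+(1-p)·5 = p·5+(1-p)·6 ⇒ p(4) = (1-p)(1) ⇒ p = 1/5

p=1/5, q=3/4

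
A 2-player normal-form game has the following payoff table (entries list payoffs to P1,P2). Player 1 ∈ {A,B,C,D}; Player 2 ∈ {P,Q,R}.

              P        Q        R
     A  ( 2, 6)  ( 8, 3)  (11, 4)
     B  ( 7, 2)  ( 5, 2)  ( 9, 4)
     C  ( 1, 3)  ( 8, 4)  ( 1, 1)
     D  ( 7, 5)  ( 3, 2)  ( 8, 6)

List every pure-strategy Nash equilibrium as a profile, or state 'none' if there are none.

PSNE = {(C,Q)}

(A,P): not NE [P1→D gives 7>2]
(A,Q): not NE [P2→P gives 6>3]
(A,R): not NE [P2→P gives 6>4]
(B,P): not NE [P2→R gives 4>2]
(B,Q): not NE [P1→C gives 8>5; P2→R gives 4>2]
(B,R): not NE [P1→A gives 11>9]
(C,P): not NE [P1→D gives 7>1; P2→Q gives 4>3]
(C,Q): NE
(C,R): not NE [P1→A gives 11>1; P2→Q gives 4>1]
(D,P): not NE [P2→R gives 6>5]
(D,Q): not NE [P1→C gives 8>3; P2→R gives 6>2]
(D,R): not NE [P1→A gives 11>8]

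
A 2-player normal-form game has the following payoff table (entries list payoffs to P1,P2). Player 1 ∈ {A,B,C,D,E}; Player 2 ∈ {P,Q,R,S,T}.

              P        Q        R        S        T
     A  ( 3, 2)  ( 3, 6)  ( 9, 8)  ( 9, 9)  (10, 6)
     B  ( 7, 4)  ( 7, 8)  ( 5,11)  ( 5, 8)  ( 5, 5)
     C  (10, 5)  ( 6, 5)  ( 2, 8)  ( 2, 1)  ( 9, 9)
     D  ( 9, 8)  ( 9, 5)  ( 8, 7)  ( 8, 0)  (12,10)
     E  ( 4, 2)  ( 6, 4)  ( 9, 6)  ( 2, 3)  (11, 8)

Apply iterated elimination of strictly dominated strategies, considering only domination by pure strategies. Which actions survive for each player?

Remaining: P1:{A,D,E} P2:{R,S,T}

P1 drop B (D beats it: P:9>7 Q:9>7 R:8>5 S:8>5 T:12>5)
P2 drop P (T beats it: A:6>2 C:9>5 D:10>8 E:8>2)
P1 drop C (D beats it: Q:9>6 R:8>2 S:8>2 T:12>9)
P2 drop Q (R beats it: A:8>6 D:7>5 E:6>4)
P1→{A,D,E} P2→{R,S,T}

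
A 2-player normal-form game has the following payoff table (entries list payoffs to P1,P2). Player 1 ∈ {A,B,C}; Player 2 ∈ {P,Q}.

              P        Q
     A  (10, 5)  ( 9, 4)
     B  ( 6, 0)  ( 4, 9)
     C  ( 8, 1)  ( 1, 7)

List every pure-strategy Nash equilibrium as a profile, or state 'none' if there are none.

PSNE = {(A,P)}

(A,P): NE
(A,Q): not NE [P2→P gives 5>4]
(B,P): not NE [P1→A gives 10>6; P2→Q gives 9>0]
(B,Q): not NE [P1→A gives 9>4]
(C,P): not NE [P1→A gives 10>8; P2→Q gives 7>1]
(C,Q): not NE [P1→A gives 9>1]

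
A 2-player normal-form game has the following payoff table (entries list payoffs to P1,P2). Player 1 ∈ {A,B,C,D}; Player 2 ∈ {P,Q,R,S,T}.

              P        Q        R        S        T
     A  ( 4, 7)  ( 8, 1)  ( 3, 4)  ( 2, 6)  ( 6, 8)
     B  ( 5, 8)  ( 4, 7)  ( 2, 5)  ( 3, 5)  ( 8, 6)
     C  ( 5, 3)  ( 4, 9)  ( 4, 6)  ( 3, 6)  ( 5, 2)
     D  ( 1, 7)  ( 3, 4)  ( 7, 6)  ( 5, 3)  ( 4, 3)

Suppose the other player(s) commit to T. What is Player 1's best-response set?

u_1(A vs T) = 6
u_1(B vs T) = 8
u_1(C vs T) = 5
u_1(D vs T) = 4
max payoff 8 at {B}

argmax u_1 = {B}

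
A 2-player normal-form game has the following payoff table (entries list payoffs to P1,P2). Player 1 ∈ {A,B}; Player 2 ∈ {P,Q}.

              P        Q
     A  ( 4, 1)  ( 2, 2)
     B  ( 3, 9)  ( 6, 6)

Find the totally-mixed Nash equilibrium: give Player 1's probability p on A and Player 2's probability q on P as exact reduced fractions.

(p,q) = (3/4, 4/5)

P1 indiff ⇒ q·4+(1-q)·2 = q·3+(1-q)·6 ⇒ q(1) = (1-q)(4) ⇒ q = 4/5
P2 indiff ⇒ p·1+(1-p)·9 = p·2+(1-p)·6 ⇒ p(-1) = (1-p)(-3) ⇒ p = 3/4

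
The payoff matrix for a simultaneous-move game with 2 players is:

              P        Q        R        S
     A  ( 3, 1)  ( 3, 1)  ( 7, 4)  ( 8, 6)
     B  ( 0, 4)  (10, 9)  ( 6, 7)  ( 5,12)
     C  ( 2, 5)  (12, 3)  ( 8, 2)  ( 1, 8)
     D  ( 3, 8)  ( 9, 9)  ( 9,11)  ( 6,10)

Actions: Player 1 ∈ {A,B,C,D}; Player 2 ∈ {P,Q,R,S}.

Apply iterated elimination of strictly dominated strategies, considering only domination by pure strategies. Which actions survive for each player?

P2 drop P (S beats it: A:6>1 B:12>4 C:8>5 D:10>8)
P2 drop Q (S beats it: A:6>1 B:12>9 C:8>3 D:10>9)
P1 drop B (A beats it: R:7>6 S:8>5)
P1 drop C (D beats it: R:9>8 S:6>1)
P1→{A,D} P2→{R,S}

Remaining: P1:{A,D} P2:{R,S}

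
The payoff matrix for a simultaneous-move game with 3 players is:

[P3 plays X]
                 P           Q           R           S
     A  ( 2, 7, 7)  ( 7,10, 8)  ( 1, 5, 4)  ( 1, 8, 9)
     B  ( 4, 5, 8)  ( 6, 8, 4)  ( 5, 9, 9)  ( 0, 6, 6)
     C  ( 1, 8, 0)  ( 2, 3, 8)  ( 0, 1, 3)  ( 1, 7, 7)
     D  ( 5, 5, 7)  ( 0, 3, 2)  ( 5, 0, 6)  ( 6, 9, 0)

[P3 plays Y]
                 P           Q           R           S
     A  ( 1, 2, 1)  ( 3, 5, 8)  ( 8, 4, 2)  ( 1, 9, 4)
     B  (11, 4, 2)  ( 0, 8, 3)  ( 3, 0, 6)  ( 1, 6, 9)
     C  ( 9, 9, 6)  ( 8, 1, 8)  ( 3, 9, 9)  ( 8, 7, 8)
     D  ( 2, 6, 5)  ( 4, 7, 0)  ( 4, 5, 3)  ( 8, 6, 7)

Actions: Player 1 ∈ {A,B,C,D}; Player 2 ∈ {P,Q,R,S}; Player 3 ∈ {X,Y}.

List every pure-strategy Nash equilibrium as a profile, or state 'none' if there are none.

(A,P,X): not NE [P1→D gives 5>2; P2→Q gives 10>7]
(A,P,Y): not NE [P1→B gives 11>1; P2→S gives 9>2; P3→X gives 7>1]
(A,Q,X): NE
(A,Q,Y): not NE [P1→C gives 8>3; P2→S gives 9>5]
(A,R,X): not NE [P1→D gives 5>1; P2→Q gives 10>5]
(A,R,Y): not NE [P2→S gives 9>4; P3→X gives 4>2]
(A,S,X): not NE [P1→D gives 6>1; P2→Q gives 10>8]
(A,S,Y): not NE [P1→D gives 8>1; P3→X gives 9>4]
(B,P,X): not NE [P1→D gives 5>4; P2→R gives 9>5]
(B,P,Y): not NE [P2→Q gives 8>4; P3→X gives 8>2]
(B,Q,X): not NE [P1→A gives 7>6; P2→R gives 9>8]
(B,Q,Y): not NE [P1→C gives 8>0; P3→X gives 4>3]
(B,R,X): NE
(B,R,Y): not NE [P1→A gives 8>3; P2→Q gives 8>0; P3→X gives 9>6]
(B,S,X): not NE [P1→D gives 6>0; P2→R gives 9>6; P3→Y gives 9>6]
(B,S,Y): not NE [P1→D gives 8>1; P2→Q gives 8>6]
(C,P,X): not NE [P1→D gives 5>1; P3→Y gives 6>0]
(C,P,Y): not NE [P1→B gives 11>9]
(C,Q,X): not NE [P1→A gives 7>2; P2→P gives 8>3]
(C,Q,Y): not NE [P2→R gives 9>1]
(C,R,X): not NE [P1→D gives 5>0; P2→P gives 8>1; P3→Y gives 9>3]
(C,R,Y): not NE [P1→A gives 8>3]
(C,S,X): not NE [P1→D gives 6>1; P2→P gives 8>7; P3→Y gives 8>7]
(C,S,Y): not NE [P2→R gives 9>7]
(D,P,X): not NE [P2→S gives 9>5]
(D,P,Y): not NE [P1→B gives 11>2; P2→Q gives 7>6; P3→X gives 7>5]
(D,Q,X): not NE [P1→A gives 7>0; P2→S gives 9>3]
(D,Q,Y): not NE [P1→C gives 8>4; P3→X gives 2>0]
(D,R,X): not NE [P2→S gives 9>0]
(D,R,Y): not NE [P1→A gives 8>4; P2→Q gives 7>5; P3→X gives 6>3]
(D,S,X): not NE [P3→Y gives 7>0]
(D,S,Y): not NE [P2→Q gives 7>6]

PSNE = {(A,Q,X), (B,R,X)}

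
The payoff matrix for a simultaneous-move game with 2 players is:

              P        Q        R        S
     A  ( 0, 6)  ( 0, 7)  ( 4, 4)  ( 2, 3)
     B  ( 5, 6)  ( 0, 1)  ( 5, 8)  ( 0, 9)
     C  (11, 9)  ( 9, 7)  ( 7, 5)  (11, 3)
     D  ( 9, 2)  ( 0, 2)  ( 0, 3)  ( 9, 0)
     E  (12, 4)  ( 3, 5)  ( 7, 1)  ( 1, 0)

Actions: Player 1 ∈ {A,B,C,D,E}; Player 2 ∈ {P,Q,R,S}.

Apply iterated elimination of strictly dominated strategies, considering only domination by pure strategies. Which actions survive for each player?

IESDS → P1:{C,E} P2:{P,Q}

P1 drop A (C beats it: P:11>0 Q:9>0 R:7>4 S:11>2)
P1 drop B (C beats it: P:11>5 Q:9>0 R:7>5 S:11>0)
P1 drop D (C beats it: P:11>9 Q:9>0 R:7>0 S:11>9)
P2 drop R (P beats it: C:9>5 E:4>1)
P2 drop S (P beats it: C:9>3 E:4>0)
P1→{C,E} P2→{P,Q}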